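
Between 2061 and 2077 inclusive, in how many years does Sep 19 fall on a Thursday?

2

Day of week of September 19 in each year:
2061: Mon, 2062: Tue, 2063: Wed, 2064: Fri, 2065: Sat, 2066: Sun, 2067: Mon, 2068: Wed, 2069: Thu ✓, 2070: Fri, 2071: Sat, 2072: Mon, 2073: Tue, 2074: Wed, 2075: Thu ✓, 2076: Sat, 2077: Sun
Thursdays: 2069, 2075.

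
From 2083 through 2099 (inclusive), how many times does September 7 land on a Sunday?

3

Day of week of September 7 in each year:
2083: Tue, 2084: Thu, 2085: Fri, 2086: Sat, 2087: Sun ✓, 2088: Tue, 2089: Wed, 2090: Thu, 2091: Fri, 2092: Sun ✓, 2093: Mon, 2094: Tue, 2095: Wed, 2096: Fri, 2097: Sat, 2098: Sun ✓, 2099: Mon
Sundays: 2087, 2092, 2098.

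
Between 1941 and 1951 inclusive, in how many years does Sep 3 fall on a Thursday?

1

Day of week of September 3 in each year:
1941: Wed, 1942: Thu ✓, 1943: Fri, 1944: Sun, 1945: Mon, 1946: Tue, 1947: Wed, 1948: Fri, 1949: Sat, 1950: Sun, 1951: Mon
Thursdays: 1942.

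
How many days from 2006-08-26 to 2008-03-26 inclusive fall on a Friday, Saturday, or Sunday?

2006-08-26 is a Saturday.
From 2006-08-26 to 2008-03-26 is 579 days inclusive.
579 = 7 × 82 + 5, so there are 82 full weeks plus 5 extra days.
Each full week contributes 3 days from the set (Fri, Sat, Sun): 82 × 3 = 246.
The 5 extra days are Saturday, Sunday, Monday, Tuesday, Wednesday — 2 of them qualify.
Total: 246 + 2 = 248.

248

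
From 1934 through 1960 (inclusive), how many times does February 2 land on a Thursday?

Day of week of February 2 in each year:
1934: Fri, 1935: Sat, 1936: Sun, 1937: Tue, 1938: Wed, 1939: Thu ✓, 1940: Fri, 1941: Sun, 1942: Mon, 1943: Tue, 1944: Wed, 1945: Fri, 1946: Sat, 1947: Sun, 1948: Mon, 1949: Wed, 1950: Thu ✓, 1951: Fri, 1952: Sat, 1953: Mon, 1954: Tue, 1955: Wed, 1956: Thu ✓, 1957: Sat, 1958: Sun, 1959: Mon, 1960: Tue
Thursdays: 1939, 1950, 1956.

3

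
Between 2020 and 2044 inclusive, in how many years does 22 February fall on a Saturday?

Day of week of February 22 in each year:
2020: Sat ✓, 2021: Mon, 2022: Tue, 2023: Wed, 2024: Thu, 2025: Sat ✓, 2026: Sun, 2027: Mon, 2028: Tue, 2029: Thu, 2030: Fri, 2031: Sat ✓, 2032: Sun, 2033: Tue, 2034: Wed, 2035: Thu, 2036: Fri, 2037: Sun, 2038: Mon, 2039: Tue, 2040: Wed, 2041: Fri, 2042: Sat ✓, 2043: Sun, 2044: Mon
Saturdays: 2020, 2025, 2031, 2042.

4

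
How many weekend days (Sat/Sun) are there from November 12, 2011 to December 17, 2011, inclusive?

November 12, 2011 is a Saturday.
That's 36 days from start to end, counting both.
36 = 7 × 5 + 1, so there are 5 full weeks plus 1 extra day.
Each full week contributes 2 weekend days (Sat, Sun): 5 × 2 = 10.
The 1 extra day is Sat — 1 of them qualifies.
Total: 10 + 1 = 11.

11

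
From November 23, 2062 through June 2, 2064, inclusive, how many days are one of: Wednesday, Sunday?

159

November 23, 2062 is a Thursday.
That's 558 days from start to end, counting both.
558 = 7 × 79 + 5, so there are 79 full weeks plus 5 extra days.
Each full week contributes 2 days from the set (Wed, Sun): 79 × 2 = 158.
The 5 extra days are Thu, Fri, Sat, Sun, Mon — 1 of them qualifies.
Total: 158 + 1 = 159.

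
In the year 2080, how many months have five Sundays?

A month has five Sundays exactly when Sunday falls within its first (length − 28) days.
Jan: 31 days, starts Mon → 5 of Mon, Tue, Wed
Feb: 29 days, starts Thu → 5 of Thu
Mar: 31 days, starts Fri → 5 of Fri, Sat, Sun ✓
Apr: 30 days, starts Mon → 5 of Mon, Tue
May: 31 days, starts Wed → 5 of Wed, Thu, Fri
Jun: 30 days, starts Sat → 5 of Sat, Sun ✓
Jul: 31 days, starts Mon → 5 of Mon, Tue, Wed
Aug: 31 days, starts Thu → 5 of Thu, Fri, Sat
Sep: 30 days, starts Sun → 5 of Sun, Mon ✓
Oct: 31 days, starts Tue → 5 of Tue, Wed, Thu
Nov: 30 days, starts Fri → 5 of Fri, Sat
Dec: 31 days, starts Sun → 5 of Sun, Mon, Tue ✓
Months with five Sundays: Mar, Jun, Sep, Dec.

4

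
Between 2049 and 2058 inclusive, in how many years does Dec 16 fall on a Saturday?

Day of week of December 16 in each year:
2049: Thu, 2050: Fri, 2051: Sat ✓, 2052: Mon, 2053: Tue, 2054: Wed, 2055: Thu, 2056: Sat ✓, 2057: Sun, 2058: Mon
Saturdays: 2051, 2056.

2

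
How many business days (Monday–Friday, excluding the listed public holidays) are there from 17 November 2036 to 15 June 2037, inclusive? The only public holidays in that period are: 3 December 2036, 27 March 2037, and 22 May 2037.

148

17 November 2036 is a Monday.
That's 211 days from start to end, counting both.
211 = 7 × 30 + 1, so there are 30 full weeks plus 1 extra day.
Each full week contributes 5 weekdays (Mon–Fri): 30 × 5 = 150.
The 1 extra day is Mon — 1 of them qualifies.
Total: 150 + 1 = 151.
Holidays: 3 December 2036 (Wed); 27 March 2037 (Fri); 22 May 2037 (Fri).
All 3 holidays fall on weekdays, so subtract 3.
Business days: 151 − 3 = 148.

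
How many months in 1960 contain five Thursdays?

4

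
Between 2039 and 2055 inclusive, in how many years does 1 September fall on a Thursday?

3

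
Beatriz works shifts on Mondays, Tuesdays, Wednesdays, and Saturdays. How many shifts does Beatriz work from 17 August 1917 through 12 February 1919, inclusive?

312

17 August 1917 is a Friday.
From 17 August 1917 to 12 February 1919 is 545 days inclusive.
545 = 7 × 77 + 6, so there are 77 full weeks plus 6 extra days.
Each full week contributes 4 days from the set (Mon, Tue, Wed, Sat): 77 × 4 = 308.
The 6 extra days are Fri, Sat, Sun, Mon, Tue, Wed — 4 of them qualify.
Total: 308 + 4 = 312.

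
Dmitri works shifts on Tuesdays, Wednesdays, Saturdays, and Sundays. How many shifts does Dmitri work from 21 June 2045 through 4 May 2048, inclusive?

599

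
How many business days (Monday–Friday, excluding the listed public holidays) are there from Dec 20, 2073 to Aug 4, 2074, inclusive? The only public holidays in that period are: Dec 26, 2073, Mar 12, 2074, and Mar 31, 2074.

161

Dec 20, 2073 is a Wednesday.
That's 228 days from start to end, counting both.
228 = 7 × 32 + 4, so there are 32 full weeks plus 4 extra days.
Each full week contributes 5 weekdays (Mon–Fri): 32 × 5 = 160.
The 4 extra days are Wed, Thu, Fri, Sat — 3 of them qualify.
Total: 160 + 3 = 163.
Holidays: Dec 26, 2073 (Tue); Mar 12, 2074 (Mon); Mar 31, 2074 (Sat).
2 of the 3 holidays fall on weekdays; the rest are weekends and were already excluded.
Business days: 163 − 2 = 161.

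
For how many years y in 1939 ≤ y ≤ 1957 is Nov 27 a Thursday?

3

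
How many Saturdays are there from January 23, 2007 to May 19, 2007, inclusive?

17 Saturdays

January 23, 2007 is a Tuesday.
The range spans 117 days (inclusive of both endpoints).
117 = 7 × 16 + 5, so there are 16 full weeks plus 5 extra days.
Each full week contributes one Saturday: 16 so far.
The 5 extra days are Tue, Wed, Thu, Fri, Sat — 1 of them qualifies.
Total: 16 + 1 = 17.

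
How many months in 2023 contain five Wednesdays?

A month has five Wednesdays exactly when Wednesday falls within its first (length − 28) days.
Jan: 31 days, starts Sun → 5 of Sun, Mon, Tue
Feb: 28 days, starts Wed → 5 of (none)
Mar: 31 days, starts Wed → 5 of Wed, Thu, Fri ✓
Apr: 30 days, starts Sat → 5 of Sat, Sun
May: 31 days, starts Mon → 5 of Mon, Tue, Wed ✓
Jun: 30 days, starts Thu → 5 of Thu, Fri
Jul: 31 days, starts Sat → 5 of Sat, Sun, Mon
Aug: 31 days, starts Tue → 5 of Tue, Wed, Thu ✓
Sep: 30 days, starts Fri → 5 of Fri, Sat
Oct: 31 days, starts Sun → 5 of Sun, Mon, Tue
Nov: 30 days, starts Wed → 5 of Wed, Thu ✓
Dec: 31 days, starts Fri → 5 of Fri, Sat, Sun
Months with five Wednesdays: Mar, May, Aug, Nov.

4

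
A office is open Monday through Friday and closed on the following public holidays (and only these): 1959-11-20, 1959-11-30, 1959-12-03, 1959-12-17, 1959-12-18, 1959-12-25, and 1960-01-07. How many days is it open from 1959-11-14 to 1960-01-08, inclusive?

1959-11-14 is a Saturday.
From 1959-11-14 to 1960-01-08 is 56 days inclusive.
56 = 7 × 8, so the span is exactly 8 full weeks.
Each full week contributes 5 weekdays (Mon–Fri): 8 × 5 = 40.
Holidays: 1959-11-20 (Fri); 1959-11-30 (Mon); 1959-12-03 (Thu); 1959-12-17 (Thu); 1959-12-18 (Fri); 1959-12-25 (Fri); 1960-01-07 (Thu).
All 7 holidays fall on weekdays, so subtract 7.
Business days: 40 − 7 = 33.

33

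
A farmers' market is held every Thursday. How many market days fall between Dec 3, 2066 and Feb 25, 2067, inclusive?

12 Thursdays

Dec 3, 2066 is a Friday.
The range spans 85 days (inclusive of both endpoints).
85 = 7 × 12 + 1, so there are 12 full weeks plus 1 extra day.
Each full week contributes one Thursday: 12 so far.
The 1 extra day is Fri — none qualify.
Total: 12 + 0 = 12.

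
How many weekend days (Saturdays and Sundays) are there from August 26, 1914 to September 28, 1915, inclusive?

August 26, 1914 is a Wednesday.
From August 26, 1914 to September 28, 1915 is 399 days inclusive.
399 = 7 × 57, so the span is exactly 57 full weeks.
Each full week contributes 2 weekend days (Sat, Sun): 57 × 2 = 114.
Total: 114.

114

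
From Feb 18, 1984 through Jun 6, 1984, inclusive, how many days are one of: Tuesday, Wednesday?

32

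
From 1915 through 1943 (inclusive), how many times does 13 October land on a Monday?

Day of week of October 13 in each year:
1915: Wed, 1916: Fri, 1917: Sat, 1918: Sun, 1919: Mon ✓, 1920: Wed, 1921: Thu, 1922: Fri, 1923: Sat, 1924: Mon ✓, 1925: Tue, 1926: Wed, 1927: Thu, 1928: Sat, 1929: Sun, 1930: Mon ✓, 1931: Tue, 1932: Thu, 1933: Fri, 1934: Sat, 1935: Sun, 1936: Tue, 1937: Wed, 1938: Thu, 1939: Fri, 1940: Sun, 1941: Mon ✓, 1942: Tue, 1943: Wed
Mondays: 1919, 1924, 1930, 1941.

4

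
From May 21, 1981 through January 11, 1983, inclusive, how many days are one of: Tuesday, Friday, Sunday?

May 21, 1981 is a Thursday.
That's 601 days from start to end, counting both.
601 = 7 × 85 + 6, so there are 85 full weeks plus 6 extra days.
Each full week contributes 3 days from the set (Tue, Fri, Sun): 85 × 3 = 255.
The 6 extra days are Thursday, Friday, Saturday, Sunday, Monday, Tuesday — 3 of them qualify.
Total: 255 + 3 = 258.

258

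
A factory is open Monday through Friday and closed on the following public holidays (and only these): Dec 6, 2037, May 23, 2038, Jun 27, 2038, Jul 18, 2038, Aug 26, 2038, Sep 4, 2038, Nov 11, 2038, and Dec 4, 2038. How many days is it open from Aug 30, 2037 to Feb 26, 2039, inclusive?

388 working days

Aug 30, 2037 is a Sunday.
From Aug 30, 2037 to Feb 26, 2039 is 546 days inclusive.
546 = 7 × 78, so the span is exactly 78 full weeks.
Each full week contributes 5 weekdays (Mon–Fri): 78 × 5 = 390.
Total: 390.
Holidays: Dec 6, 2037 (Sun); May 23, 2038 (Sun); Jun 27, 2038 (Sun); Jul 18, 2038 (Sun); Aug 26, 2038 (Thu); Sep 4, 2038 (Sat); Nov 11, 2038 (Thu); Dec 4, 2038 (Sat).
2 of the 8 holidays fall on weekdays; the rest are weekends and were already excluded.
Business days: 390 − 2 = 388.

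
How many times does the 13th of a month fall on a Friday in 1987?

3

The 13th falls on a Friday when the month's 13th has weekday Fri.
Jan 13 is Tue; Feb 13 is Fri ✓; Mar 13 is Fri ✓; Apr 13 is Mon; May 13 is Wed; Jun 13 is Sat; Jul 13 is Mon; Aug 13 is Thu; Sep 13 is Sun; Oct 13 is Tue; Nov 13 is Fri ✓; Dec 13 is Sun.
Friday the 13ths: Feb, Mar, Nov.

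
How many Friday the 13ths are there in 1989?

The 13th falls on a Friday when the month's 13th has weekday Fri.
Jan 13 is Fri ✓; Feb 13 is Mon; Mar 13 is Mon; Apr 13 is Thu; May 13 is Sat; Jun 13 is Tue; Jul 13 is Thu; Aug 13 is Sun; Sep 13 is Wed; Oct 13 is Fri ✓; Nov 13 is Mon; Dec 13 is Wed.
Friday the 13ths: Jan, Oct.

2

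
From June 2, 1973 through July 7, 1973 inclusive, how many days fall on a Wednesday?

June 2, 1973 is a Saturday.
That's 36 days from start to end, counting both.
36 = 7 × 5 + 1, so there are 5 full weeks plus 1 extra day.
Each full week contributes one Wednesday: 5 so far.
The 1 extra day is Saturday — none qualify.
Total: 5 + 0 = 5.

5 Wednesdays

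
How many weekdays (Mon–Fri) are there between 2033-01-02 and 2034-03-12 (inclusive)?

2033-01-02 is a Sunday.
From 2033-01-02 to 2034-03-12 is 435 days inclusive.
435 = 7 × 62 + 1, so there are 62 full weeks plus 1 extra day.
Each full week contributes 5 weekdays (Mon–Fri): 62 × 5 = 310.
The 1 extra day is Sunday — none qualify.
Total: 310 + 0 = 310.

310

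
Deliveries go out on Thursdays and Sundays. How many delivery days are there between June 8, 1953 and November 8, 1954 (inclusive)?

148

June 8, 1953 is a Monday.
From June 8, 1953 to November 8, 1954 is 519 days inclusive.
519 = 7 × 74 + 1, so there are 74 full weeks plus 1 extra day.
Each full week contributes 2 days from the set (Thu, Sun): 74 × 2 = 148.
The 1 extra day is Monday — none qualify.
Total: 148 + 0 = 148.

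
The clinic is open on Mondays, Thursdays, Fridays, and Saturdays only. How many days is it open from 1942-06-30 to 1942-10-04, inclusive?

55

1942-06-30 is a Tuesday.
The range spans 97 days (inclusive of both endpoints).
97 = 7 × 13 + 6, so there are 13 full weeks plus 6 extra days.
Each full week contributes 4 days from the set (Mon, Thu, Fri, Sat): 13 × 4 = 52.
The 6 extra days are Tuesday, Wednesday, Thursday, Friday, Saturday, Sunday — 3 of them qualify.
Total: 52 + 3 = 55.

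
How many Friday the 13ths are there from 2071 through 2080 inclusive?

18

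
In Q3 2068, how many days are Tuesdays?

2068-07-01 is a Sunday.
From 2068-07-01 to 2068-09-30 is 92 days inclusive.
92 = 7 × 13 + 1, so there are 13 full weeks plus 1 extra day.
Each full week contributes one Tuesday: 13 so far.
The 1 extra day is Sun — none qualify.
Total: 13 + 0 = 13.

13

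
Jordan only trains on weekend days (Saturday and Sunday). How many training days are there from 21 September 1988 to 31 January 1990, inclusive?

142

21 September 1988 is a Wednesday.
The range spans 498 days (inclusive of both endpoints).
498 = 7 × 71 + 1, so there are 71 full weeks plus 1 extra day.
Each full week contributes 2 weekend days (Sat, Sun): 71 × 2 = 142.
The 1 extra day is Wed — none qualify.
Total: 142 + 0 = 142.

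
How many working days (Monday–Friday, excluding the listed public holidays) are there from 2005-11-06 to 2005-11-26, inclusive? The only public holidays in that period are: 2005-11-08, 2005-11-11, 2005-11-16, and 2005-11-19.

12

2005-11-06 is a Sunday.
That's 21 days from start to end, counting both.
21 = 7 × 3, so the span is exactly 3 full weeks.
Each full week contributes 5 weekdays (Mon–Fri): 3 × 5 = 15.
Holidays: 2005-11-08 (Tue); 2005-11-11 (Fri); 2005-11-16 (Wed); 2005-11-19 (Sat).
3 of the 4 holidays fall on weekdays; the rest are weekends and were already excluded.
Business days: 15 − 3 = 12.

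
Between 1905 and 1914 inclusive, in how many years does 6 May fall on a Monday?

Day of week of May 6 in each year:
1905: Sat, 1906: Sun, 1907: Mon ✓, 1908: Wed, 1909: Thu, 1910: Fri, 1911: Sat, 1912: Mon ✓, 1913: Tue, 1914: Wed
Mondays: 1907, 1912.

2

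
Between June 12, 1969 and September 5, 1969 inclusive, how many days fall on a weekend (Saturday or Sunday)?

24

June 12, 1969 is a Thursday.
From June 12, 1969 to September 5, 1969 is 86 days inclusive.
86 = 7 × 12 + 2, so there are 12 full weeks plus 2 extra days.
Each full week contributes 2 weekend days (Sat, Sun): 12 × 2 = 24.
The 2 extra days are Thu, Fri — none qualify.
Total: 24 + 0 = 24.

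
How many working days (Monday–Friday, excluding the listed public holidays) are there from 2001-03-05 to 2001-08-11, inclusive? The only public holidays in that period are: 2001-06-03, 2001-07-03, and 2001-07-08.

114

2001-03-05 is a Monday.
That's 160 days from start to end, counting both.
160 = 7 × 22 + 6, so there are 22 full weeks plus 6 extra days.
Each full week contributes 5 weekdays (Mon–Fri): 22 × 5 = 110.
The 6 extra days are Monday, Tuesday, Wednesday, Thursday, Friday, Saturday — 5 of them qualify.
Total: 110 + 5 = 115.
Holidays: 2001-06-03 (Sun); 2001-07-03 (Tue); 2001-07-08 (Sun).
1 of the 3 holidays fall on weekdays; the rest are weekends and were already excluded.
Business days: 115 − 1 = 114.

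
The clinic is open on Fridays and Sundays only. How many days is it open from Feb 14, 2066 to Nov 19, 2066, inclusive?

Feb 14, 2066 is a Sunday.
From Feb 14, 2066 to Nov 19, 2066 is 279 days inclusive.
279 = 7 × 39 + 6, so there are 39 full weeks plus 6 extra days.
Each full week contributes 2 days from the set (Fri, Sun): 39 × 2 = 78.
The 6 extra days are Sun, Mon, Tue, Wed, Thu, Fri — 2 of them qualify.
Total: 78 + 2 = 80.

80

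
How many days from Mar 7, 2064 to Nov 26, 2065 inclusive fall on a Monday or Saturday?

Mar 7, 2064 is a Friday.
From Mar 7, 2064 to Nov 26, 2065 is 630 days inclusive.
630 = 7 × 90, so the span is exactly 90 full weeks.
Each full week contributes 2 days from the set (Mon, Sat): 90 × 2 = 180.

180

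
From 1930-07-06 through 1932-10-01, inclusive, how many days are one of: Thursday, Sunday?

234

1930-07-06 is a Sunday.
The range spans 819 days (inclusive of both endpoints).
819 = 7 × 117, so the span is exactly 117 full weeks.
Each full week contributes 2 days from the set (Thu, Sun): 117 × 2 = 234.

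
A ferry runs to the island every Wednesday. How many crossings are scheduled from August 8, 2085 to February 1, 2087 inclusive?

August 8, 2085 is a Wednesday.
From August 8, 2085 to February 1, 2087 is 543 days inclusive.
543 = 7 × 77 + 4, so there are 77 full weeks plus 4 extra days.
Each full week contributes one Wednesday: 77 so far.
The 4 extra days are Wed, Thu, Fri, Sat — 1 of them qualifies.
Total: 77 + 1 = 78.

78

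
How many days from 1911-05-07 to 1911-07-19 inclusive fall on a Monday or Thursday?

21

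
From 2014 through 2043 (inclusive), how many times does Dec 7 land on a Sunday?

Day of week of December 7 in each year:
2014: Sun ✓, 2015: Mon, 2016: Wed, 2017: Thu, 2018: Fri, 2019: Sat, 2020: Mon, 2021: Tue, 2022: Wed, 2023: Thu, 2024: Sat, 2025: Sun ✓, 2026: Mon, 2027: Tue, 2028: Thu, 2029: Fri, 2030: Sat, 2031: Sun ✓, 2032: Tue, 2033: Wed, 2034: Thu, 2035: Fri, 2036: Sun ✓, 2037: Mon, 2038: Tue, 2039: Wed, 2040: Fri, 2041: Sat, 2042: Sun ✓, 2043: Mon
Sundays: 2014, 2025, 2031, 2036, 2042.

5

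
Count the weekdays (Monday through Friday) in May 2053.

1 May 2053 is a Thursday.
That's 31 days from start to end, counting both.
31 = 7 × 4 + 3, so there are 4 full weeks plus 3 extra days.
Each full week contributes 5 weekdays (Mon–Fri): 4 × 5 = 20.
The 3 extra days are Thu, Fri, Sat — 2 of them qualify.
Total: 20 + 2 = 22.

22 weekdays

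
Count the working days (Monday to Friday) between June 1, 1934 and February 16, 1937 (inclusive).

708

June 1, 1934 is a Friday.
From June 1, 1934 to February 16, 1937 is 992 days inclusive.
992 = 7 × 141 + 5, so there are 141 full weeks plus 5 extra days.
Each full week contributes 5 weekdays (Mon–Fri): 141 × 5 = 705.
The 5 extra days are Fri, Sat, Sun, Mon, Tue — 3 of them qualify.
Total: 705 + 3 = 708.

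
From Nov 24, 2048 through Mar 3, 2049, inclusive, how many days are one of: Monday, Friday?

28

Nov 24, 2048 is a Tuesday.
That's 100 days from start to end, counting both.
100 = 7 × 14 + 2, so there are 14 full weeks plus 2 extra days.
Each full week contributes 2 days from the set (Mon, Fri): 14 × 2 = 28.
The 2 extra days are Tue, Wed — none qualify.
Total: 28 + 0 = 28.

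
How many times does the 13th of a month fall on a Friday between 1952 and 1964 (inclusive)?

Friday-the-13ths by year:
1952: Jun
1953: Feb, Mar, Nov
1954: Aug
1955: May
1956: Jan, Apr, Jul
1957: Sep, Dec
1958: Jun
1959: Feb, Mar, Nov
1960: May
1961: Jan, Oct
1962: Apr, Jul
1963: Sep, Dec
1964: Mar, Nov

24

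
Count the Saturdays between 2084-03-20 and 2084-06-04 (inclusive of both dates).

11 Saturdays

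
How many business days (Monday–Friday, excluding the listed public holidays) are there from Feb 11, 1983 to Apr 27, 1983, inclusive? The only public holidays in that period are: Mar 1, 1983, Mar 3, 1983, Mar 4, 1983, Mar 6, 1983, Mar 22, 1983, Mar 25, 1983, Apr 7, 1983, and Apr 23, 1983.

48

Feb 11, 1983 is a Friday.
That's 76 days from start to end, counting both.
76 = 7 × 10 + 6, so there are 10 full weeks plus 6 extra days.
Each full week contributes 5 weekdays (Mon–Fri): 10 × 5 = 50.
The 6 extra days are Fri, Sat, Sun, Mon, Tue, Wed — 4 of them qualify.
Total: 50 + 4 = 54.
Holidays: Mar 1, 1983 (Tue); Mar 3, 1983 (Thu); Mar 4, 1983 (Fri); Mar 6, 1983 (Sun); Mar 22, 1983 (Tue); Mar 25, 1983 (Fri); Apr 7, 1983 (Thu); Apr 23, 1983 (Sat).
6 of the 8 holidays fall on weekdays; the rest are weekends and were already excluded.
Business days: 54 − 6 = 48.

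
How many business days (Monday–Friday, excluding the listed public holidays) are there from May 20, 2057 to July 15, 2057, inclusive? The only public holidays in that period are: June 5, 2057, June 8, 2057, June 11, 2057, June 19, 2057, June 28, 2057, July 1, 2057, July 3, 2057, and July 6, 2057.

33 business days

May 20, 2057 is a Sunday.
From May 20, 2057 to July 15, 2057 is 57 days inclusive.
57 = 7 × 8 + 1, so there are 8 full weeks plus 1 extra day.
Each full week contributes 5 weekdays (Mon–Fri): 8 × 5 = 40.
The 1 extra day is Sunday — none qualify.
Total: 40 + 0 = 40.
Holidays: June 5, 2057 (Tue); June 8, 2057 (Fri); June 11, 2057 (Mon); June 19, 2057 (Tue); June 28, 2057 (Thu); July 1, 2057 (Sun); July 3, 2057 (Tue); July 6, 2057 (Fri).
7 of the 8 holidays fall on weekdays; the rest are weekends and were already excluded.
Business days: 40 − 7 = 33.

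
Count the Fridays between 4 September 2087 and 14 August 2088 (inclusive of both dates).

50 Fridays

4 September 2087 is a Thursday.
That's 346 days from start to end, counting both.
346 = 7 × 49 + 3, so there are 49 full weeks plus 3 extra days.
Each full week contributes one Friday: 49 so far.
The 3 extra days are Thu, Fri, Sat — 1 of them qualifies.
Total: 49 + 1 = 50.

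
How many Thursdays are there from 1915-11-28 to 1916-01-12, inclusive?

1915-11-28 is a Sunday.
The range spans 46 days (inclusive of both endpoints).
46 = 7 × 6 + 4, so there are 6 full weeks plus 4 extra days.
Each full week contributes one Thursday: 6 so far.
The 4 extra days are Sun, Mon, Tue, Wed — none qualify.
Total: 6 + 0 = 6.

6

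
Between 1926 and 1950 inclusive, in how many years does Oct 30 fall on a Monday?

4

Day of week of October 30 in each year:
1926: Sat, 1927: Sun, 1928: Tue, 1929: Wed, 1930: Thu, 1931: Fri, 1932: Sun, 1933: Mon ✓, 1934: Tue, 1935: Wed, 1936: Fri, 1937: Sat, 1938: Sun, 1939: Mon ✓, 1940: Wed, 1941: Thu, 1942: Fri, 1943: Sat, 1944: Mon ✓, 1945: Tue, 1946: Wed, 1947: Thu, 1948: Sat, 1949: Sun, 1950: Mon ✓
Mondays: 1933, 1939, 1944, 1950.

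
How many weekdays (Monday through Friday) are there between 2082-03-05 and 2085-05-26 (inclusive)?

842 weekdays

2082-03-05 is a Thursday.
That's 1179 days from start to end, counting both.
1179 = 7 × 168 + 3, so there are 168 full weeks plus 3 extra days.
Each full week contributes 5 weekdays (Mon–Fri): 168 × 5 = 840.
The 3 extra days are Thursday, Friday, Saturday — 2 of them qualify.
Total: 840 + 2 = 842.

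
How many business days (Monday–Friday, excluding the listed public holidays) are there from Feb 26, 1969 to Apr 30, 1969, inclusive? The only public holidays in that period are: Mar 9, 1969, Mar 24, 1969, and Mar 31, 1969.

44 business days

Feb 26, 1969 is a Wednesday.
The range spans 64 days (inclusive of both endpoints).
64 = 7 × 9 + 1, so there are 9 full weeks plus 1 extra day.
Each full week contributes 5 weekdays (Mon–Fri): 9 × 5 = 45.
The 1 extra day is Wednesday — 1 of them qualifies.
Total: 45 + 1 = 46.
Holidays: Mar 9, 1969 (Sun); Mar 24, 1969 (Mon); Mar 31, 1969 (Mon).
2 of the 3 holidays fall on weekdays; the rest are weekends and were already excluded.
Business days: 46 − 2 = 44.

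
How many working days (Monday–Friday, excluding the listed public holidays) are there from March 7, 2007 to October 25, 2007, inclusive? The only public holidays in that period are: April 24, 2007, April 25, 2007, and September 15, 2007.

March 7, 2007 is a Wednesday.
The range spans 233 days (inclusive of both endpoints).
233 = 7 × 33 + 2, so there are 33 full weeks plus 2 extra days.
Each full week contributes 5 weekdays (Mon–Fri): 33 × 5 = 165.
The 2 extra days are Wednesday, Thursday — 2 of them qualify.
Total: 165 + 2 = 167.
Holidays: April 24, 2007 (Tue); April 25, 2007 (Wed); September 15, 2007 (Sat).
2 of the 3 holidays fall on weekdays; the rest are weekends and were already excluded.
Business days: 167 − 2 = 165.

165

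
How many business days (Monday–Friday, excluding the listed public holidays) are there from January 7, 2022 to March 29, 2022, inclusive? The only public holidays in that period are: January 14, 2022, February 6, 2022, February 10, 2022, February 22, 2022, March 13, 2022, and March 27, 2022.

January 7, 2022 is a Friday.
That's 82 days from start to end, counting both.
82 = 7 × 11 + 5, so there are 11 full weeks plus 5 extra days.
Each full week contributes 5 weekdays (Mon–Fri): 11 × 5 = 55.
The 5 extra days are Fri, Sat, Sun, Mon, Tue — 3 of them qualify.
Total: 55 + 3 = 58.
Holidays: January 14, 2022 (Fri); February 6, 2022 (Sun); February 10, 2022 (Thu); February 22, 2022 (Tue); March 13, 2022 (Sun); March 27, 2022 (Sun).
3 of the 6 holidays fall on weekdays; the rest are weekends and were already excluded.
Business days: 58 − 3 = 55.

55 business days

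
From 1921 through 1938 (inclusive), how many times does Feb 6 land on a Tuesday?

Day of week of February 6 in each year:
1921: Sun, 1922: Mon, 1923: Tue ✓, 1924: Wed, 1925: Fri, 1926: Sat, 1927: Sun, 1928: Mon, 1929: Wed, 1930: Thu, 1931: Fri, 1932: Sat, 1933: Mon, 1934: Tue ✓, 1935: Wed, 1936: Thu, 1937: Sat, 1938: Sun
Tuesdays: 1923, 1934.

2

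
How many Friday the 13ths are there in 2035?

2

The 13th falls on a Friday when the month's 13th has weekday Fri.
Jan 13 is Sat; Feb 13 is Tue; Mar 13 is Tue; Apr 13 is Fri ✓; May 13 is Sun; Jun 13 is Wed; Jul 13 is Fri ✓; Aug 13 is Mon; Sep 13 is Thu; Oct 13 is Sat; Nov 13 is Tue; Dec 13 is Thu.
Friday the 13ths: Apr, Jul.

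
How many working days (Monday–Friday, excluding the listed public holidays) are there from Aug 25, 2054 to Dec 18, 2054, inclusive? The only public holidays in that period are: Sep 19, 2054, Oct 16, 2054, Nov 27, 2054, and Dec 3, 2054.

81

Aug 25, 2054 is a Tuesday.
That's 116 days from start to end, counting both.
116 = 7 × 16 + 4, so there are 16 full weeks plus 4 extra days.
Each full week contributes 5 weekdays (Mon–Fri): 16 × 5 = 80.
The 4 extra days are Tuesday, Wednesday, Thursday, Friday — 4 of them qualify.
Total: 80 + 4 = 84.
Holidays: Sep 19, 2054 (Sat); Oct 16, 2054 (Fri); Nov 27, 2054 (Fri); Dec 3, 2054 (Thu).
3 of the 4 holidays fall on weekdays; the rest are weekends and were already excluded.
Business days: 84 − 3 = 81.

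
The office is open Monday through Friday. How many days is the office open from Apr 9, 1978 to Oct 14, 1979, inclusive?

Apr 9, 1978 is a Sunday.
The range spans 554 days (inclusive of both endpoints).
554 = 7 × 79 + 1, so there are 79 full weeks plus 1 extra day.
Each full week contributes 5 weekdays (Mon–Fri): 79 × 5 = 395.
The 1 extra day is Sun — none qualify.
Total: 395 + 0 = 395.

395 weekdays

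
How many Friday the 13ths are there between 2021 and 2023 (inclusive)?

Friday-the-13ths by year:
2021: Aug
2022: May
2023: Jan, Oct

4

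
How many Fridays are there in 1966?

52

1966-01-01 is a Saturday.
From 1966-01-01 to 1966-12-31 is 365 days inclusive.
365 = 7 × 52 + 1, so there are 52 full weeks plus 1 extra day.
Each full week contributes one Friday: 52 so far.
The 1 extra day is Saturday — none qualify.
Total: 52 + 0 = 52.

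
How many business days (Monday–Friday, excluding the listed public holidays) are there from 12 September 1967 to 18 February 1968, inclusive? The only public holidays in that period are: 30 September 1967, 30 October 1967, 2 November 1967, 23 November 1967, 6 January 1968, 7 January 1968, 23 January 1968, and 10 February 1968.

110

12 September 1967 is a Tuesday.
The range spans 160 days (inclusive of both endpoints).
160 = 7 × 22 + 6, so there are 22 full weeks plus 6 extra days.
Each full week contributes 5 weekdays (Mon–Fri): 22 × 5 = 110.
The 6 extra days are Tuesday, Wednesday, Thursday, Friday, Saturday, Sunday — 4 of them qualify.
Total: 110 + 4 = 114.
Holidays: 30 September 1967 (Sat); 30 October 1967 (Mon); 2 November 1967 (Thu); 23 November 1967 (Thu); 6 January 1968 (Sat); 7 January 1968 (Sun); 23 January 1968 (Tue); 10 February 1968 (Sat).
4 of the 8 holidays fall on weekdays; the rest are weekends and were already excluded.
Business days: 114 − 4 = 110.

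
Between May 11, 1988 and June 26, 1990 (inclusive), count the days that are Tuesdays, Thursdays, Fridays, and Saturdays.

444

May 11, 1988 is a Wednesday.
From May 11, 1988 to June 26, 1990 is 777 days inclusive.
777 = 7 × 111, so the span is exactly 111 full weeks.
Each full week contributes 4 days from the set (Tue, Thu, Fri, Sat): 111 × 4 = 444.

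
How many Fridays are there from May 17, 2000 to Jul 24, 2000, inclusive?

May 17, 2000 is a Wednesday.
The range spans 69 days (inclusive of both endpoints).
69 = 7 × 9 + 6, so there are 9 full weeks plus 6 extra days.
Each full week contributes one Friday: 9 so far.
The 6 extra days are Wednesday, Thursday, Friday, Saturday, Sunday, Monday — 1 of them qualifies.
Total: 9 + 1 = 10.

10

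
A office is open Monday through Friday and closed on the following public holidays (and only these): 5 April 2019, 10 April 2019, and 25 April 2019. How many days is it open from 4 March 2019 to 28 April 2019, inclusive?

4 March 2019 is a Monday.
From 4 March 2019 to 28 April 2019 is 56 days inclusive.
56 = 7 × 8, so the span is exactly 8 full weeks.
Each full week contributes 5 weekdays (Mon–Fri): 8 × 5 = 40.
Total: 40.
Holidays: 5 April 2019 (Fri); 10 April 2019 (Wed); 25 April 2019 (Thu).
All 3 holidays fall on weekdays, so subtract 3.
Business days: 40 − 3 = 37.

37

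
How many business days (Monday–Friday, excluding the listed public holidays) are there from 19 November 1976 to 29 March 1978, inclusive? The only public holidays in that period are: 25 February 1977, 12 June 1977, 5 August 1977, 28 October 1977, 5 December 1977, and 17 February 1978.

349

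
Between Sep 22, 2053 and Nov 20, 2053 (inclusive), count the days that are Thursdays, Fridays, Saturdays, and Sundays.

33

Sep 22, 2053 is a Monday.
That's 60 days from start to end, counting both.
60 = 7 × 8 + 4, so there are 8 full weeks plus 4 extra days.
Each full week contributes 4 days from the set (Thu, Fri, Sat, Sun): 8 × 4 = 32.
The 4 extra days are Monday, Tuesday, Wednesday, Thursday — 1 of them qualifies.
Total: 32 + 1 = 33.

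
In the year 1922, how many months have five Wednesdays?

A month has five Wednesdays exactly when Wednesday falls within its first (length − 28) days.
Jan: 31 days, starts Sun → 5 of Sun, Mon, Tue
Feb: 28 days, starts Wed → 5 of (none)
Mar: 31 days, starts Wed → 5 of Wed, Thu, Fri ✓
Apr: 30 days, starts Sat → 5 of Sat, Sun
May: 31 days, starts Mon → 5 of Mon, Tue, Wed ✓
Jun: 30 days, starts Thu → 5 of Thu, Fri
Jul: 31 days, starts Sat → 5 of Sat, Sun, Mon
Aug: 31 days, starts Tue → 5 of Tue, Wed, Thu ✓
Sep: 30 days, starts Fri → 5 of Fri, Sat
Oct: 31 days, starts Sun → 5 of Sun, Mon, Tue
Nov: 30 days, starts Wed → 5 of Wed, Thu ✓
Dec: 31 days, starts Fri → 5 of Fri, Sat, Sun
Months with five Wednesdays: Mar, May, Aug, Nov.

4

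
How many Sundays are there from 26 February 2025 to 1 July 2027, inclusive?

26 February 2025 is a Wednesday.
That's 856 days from start to end, counting both.
856 = 7 × 122 + 2, so there are 122 full weeks plus 2 extra days.
Each full week contributes one Sunday: 122 so far.
The 2 extra days are Wed, Thu — none qualify.
Total: 122 + 0 = 122.

122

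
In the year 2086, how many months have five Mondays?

A month has five Mondays exactly when Monday falls within its first (length − 28) days.
Jan: 31 days, starts Tue → 5 of Tue, Wed, Thu
Feb: 28 days, starts Fri → 5 of (none)
Mar: 31 days, starts Fri → 5 of Fri, Sat, Sun
Apr: 30 days, starts Mon → 5 of Mon, Tue ✓
May: 31 days, starts Wed → 5 of Wed, Thu, Fri
Jun: 30 days, starts Sat → 5 of Sat, Sun
Jul: 31 days, starts Mon → 5 of Mon, Tue, Wed ✓
Aug: 31 days, starts Thu → 5 of Thu, Fri, Sat
Sep: 30 days, starts Sun → 5 of Sun, Mon ✓
Oct: 31 days, starts Tue → 5 of Tue, Wed, Thu
Nov: 30 days, starts Fri → 5 of Fri, Sat
Dec: 31 days, starts Sun → 5 of Sun, Mon, Tue ✓
Months with five Mondays: Apr, Jul, Sep, Dec.

4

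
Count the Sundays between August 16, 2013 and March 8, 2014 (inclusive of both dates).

29

August 16, 2013 is a Friday.
The range spans 205 days (inclusive of both endpoints).
205 = 7 × 29 + 2, so there are 29 full weeks plus 2 extra days.
Each full week contributes one Sunday: 29 so far.
The 2 extra days are Fri, Sat — none qualify.
Total: 29 + 0 = 29.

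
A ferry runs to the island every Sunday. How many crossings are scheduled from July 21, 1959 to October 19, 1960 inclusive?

65

July 21, 1959 is a Tuesday.
From July 21, 1959 to October 19, 1960 is 457 days inclusive.
457 = 7 × 65 + 2, so there are 65 full weeks plus 2 extra days.
Each full week contributes one Sunday: 65 so far.
The 2 extra days are Tuesday, Wednesday — none qualify.
Total: 65 + 0 = 65.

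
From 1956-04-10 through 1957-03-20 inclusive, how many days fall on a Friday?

49

1956-04-10 is a Tuesday.
The range spans 345 days (inclusive of both endpoints).
345 = 7 × 49 + 2, so there are 49 full weeks plus 2 extra days.
Each full week contributes one Friday: 49 so far.
The 2 extra days are Tue, Wed — none qualify.
Total: 49 + 0 = 49.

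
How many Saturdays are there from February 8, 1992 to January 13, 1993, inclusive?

February 8, 1992 is a Saturday.
That's 341 days from start to end, counting both.
341 = 7 × 48 + 5, so there are 48 full weeks plus 5 extra days.
Each full week contributes one Saturday: 48 so far.
The 5 extra days are Saturday, Sunday, Monday, Tuesday, Wednesday — 1 of them qualifies.
Total: 48 + 1 = 49.

49 Saturdays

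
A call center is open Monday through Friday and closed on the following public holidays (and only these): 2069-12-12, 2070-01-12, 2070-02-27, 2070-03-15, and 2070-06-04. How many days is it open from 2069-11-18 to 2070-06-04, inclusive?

2069-11-18 is a Monday.
From 2069-11-18 to 2070-06-04 is 199 days inclusive.
199 = 7 × 28 + 3, so there are 28 full weeks plus 3 extra days.
Each full week contributes 5 weekdays (Mon–Fri): 28 × 5 = 140.
The 3 extra days are Monday, Tuesday, Wednesday — 3 of them qualify.
Total: 140 + 3 = 143.
Holidays: 2069-12-12 (Thu); 2070-01-12 (Sun); 2070-02-27 (Thu); 2070-03-15 (Sat); 2070-06-04 (Wed).
3 of the 5 holidays fall on weekdays; the rest are weekends and were already excluded.
Business days: 143 − 3 = 140.

140 working days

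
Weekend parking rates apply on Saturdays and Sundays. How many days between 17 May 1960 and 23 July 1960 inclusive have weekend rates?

19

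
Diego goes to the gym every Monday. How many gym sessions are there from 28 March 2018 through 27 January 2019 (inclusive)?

43 Mondays

28 March 2018 is a Wednesday.
From 28 March 2018 to 27 January 2019 is 306 days inclusive.
306 = 7 × 43 + 5, so there are 43 full weeks plus 5 extra days.
Each full week contributes one Monday: 43 so far.
The 5 extra days are Wednesday, Thursday, Friday, Saturday, Sunday — none qualify.
Total: 43 + 0 = 43.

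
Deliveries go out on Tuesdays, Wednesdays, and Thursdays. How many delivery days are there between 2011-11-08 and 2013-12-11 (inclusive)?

2011-11-08 is a Tuesday.
That's 765 days from start to end, counting both.
765 = 7 × 109 + 2, so there are 109 full weeks plus 2 extra days.
Each full week contributes 3 days from the set (Tue, Wed, Thu): 109 × 3 = 327.
The 2 extra days are Tue, Wed — 2 of them qualify.
Total: 327 + 2 = 329.

329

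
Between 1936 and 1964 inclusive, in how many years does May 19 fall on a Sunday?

4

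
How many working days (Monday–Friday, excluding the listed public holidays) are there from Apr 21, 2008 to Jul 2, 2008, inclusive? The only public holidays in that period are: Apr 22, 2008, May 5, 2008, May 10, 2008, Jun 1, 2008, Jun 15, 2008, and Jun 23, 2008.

50 working days

Apr 21, 2008 is a Monday.
The range spans 73 days (inclusive of both endpoints).
73 = 7 × 10 + 3, so there are 10 full weeks plus 3 extra days.
Each full week contributes 5 weekdays (Mon–Fri): 10 × 5 = 50.
The 3 extra days are Mon, Tue, Wed — 3 of them qualify.
Total: 50 + 3 = 53.
Holidays: Apr 22, 2008 (Tue); May 5, 2008 (Mon); May 10, 2008 (Sat); Jun 1, 2008 (Sun); Jun 15, 2008 (Sun); Jun 23, 2008 (Mon).
3 of the 6 holidays fall on weekdays; the rest are weekends and were already excluded.
Business days: 53 − 3 = 50.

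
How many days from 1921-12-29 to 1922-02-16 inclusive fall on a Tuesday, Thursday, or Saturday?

22

1921-12-29 is a Thursday.
That's 50 days from start to end, counting both.
50 = 7 × 7 + 1, so there are 7 full weeks plus 1 extra day.
Each full week contributes 3 days from the set (Tue, Thu, Sat): 7 × 3 = 21.
The 1 extra day is Thu — 1 of them qualifies.
Total: 21 + 1 = 22.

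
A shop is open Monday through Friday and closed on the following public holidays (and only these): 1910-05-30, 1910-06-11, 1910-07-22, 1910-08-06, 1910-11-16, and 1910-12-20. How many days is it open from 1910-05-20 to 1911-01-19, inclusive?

1910-05-20 is a Friday.
From 1910-05-20 to 1911-01-19 is 245 days inclusive.
245 = 7 × 35, so the span is exactly 35 full weeks.
Each full week contributes 5 weekdays (Mon–Fri): 35 × 5 = 175.
Holidays: 1910-05-30 (Mon); 1910-06-11 (Sat); 1910-07-22 (Fri); 1910-08-06 (Sat); 1910-11-16 (Wed); 1910-12-20 (Tue).
4 of the 6 holidays fall on weekdays; the rest are weekends and were already excluded.
Business days: 175 − 4 = 171.

171 business days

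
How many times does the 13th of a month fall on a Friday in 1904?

The 13th falls on a Friday when the month's 13th has weekday Fri.
Jan 13 is Wed; Feb 13 is Sat; Mar 13 is Sun; Apr 13 is Wed; May 13 is Fri ✓; Jun 13 is Mon; Jul 13 is Wed; Aug 13 is Sat; Sep 13 is Tue; Oct 13 is Thu; Nov 13 is Sun; Dec 13 is Tue.
Friday the 13ths: May.

1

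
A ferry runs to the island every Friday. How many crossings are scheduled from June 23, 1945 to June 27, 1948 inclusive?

June 23, 1945 is a Saturday.
That's 1101 days from start to end, counting both.
1101 = 7 × 157 + 2, so there are 157 full weeks plus 2 extra days.
Each full week contributes one Friday: 157 so far.
The 2 extra days are Saturday, Sunday — none qualify.
Total: 157 + 0 = 157.

157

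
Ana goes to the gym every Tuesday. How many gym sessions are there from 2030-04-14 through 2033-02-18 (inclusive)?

2030-04-14 is a Sunday.
From 2030-04-14 to 2033-02-18 is 1042 days inclusive.
1042 = 7 × 148 + 6, so there are 148 full weeks plus 6 extra days.
Each full week contributes one Tuesday: 148 so far.
The 6 extra days are Sun, Mon, Tue, Wed, Thu, Fri — 1 of them qualifies.
Total: 148 + 1 = 149.

149 Tuesdays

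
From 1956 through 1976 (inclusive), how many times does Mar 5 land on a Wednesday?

Day of week of March 5 in each year:
1956: Mon, 1957: Tue, 1958: Wed ✓, 1959: Thu, 1960: Sat, 1961: Sun, 1962: Mon, 1963: Tue, 1964: Thu, 1965: Fri, 1966: Sat, 1967: Sun, 1968: Tue, 1969: Wed ✓, 1970: Thu, 1971: Fri, 1972: Sun, 1973: Mon, 1974: Tue, 1975: Wed ✓, 1976: Fri
Wednesdays: 1958, 1969, 1975.

3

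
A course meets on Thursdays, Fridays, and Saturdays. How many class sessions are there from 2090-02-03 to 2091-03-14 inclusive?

2090-02-03 is a Friday.
That's 405 days from start to end, counting both.
405 = 7 × 57 + 6, so there are 57 full weeks plus 6 extra days.
Each full week contributes 3 days from the set (Thu, Fri, Sat): 57 × 3 = 171.
The 6 extra days are Fri, Sat, Sun, Mon, Tue, Wed — 2 of them qualify.
Total: 171 + 2 = 173.

173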